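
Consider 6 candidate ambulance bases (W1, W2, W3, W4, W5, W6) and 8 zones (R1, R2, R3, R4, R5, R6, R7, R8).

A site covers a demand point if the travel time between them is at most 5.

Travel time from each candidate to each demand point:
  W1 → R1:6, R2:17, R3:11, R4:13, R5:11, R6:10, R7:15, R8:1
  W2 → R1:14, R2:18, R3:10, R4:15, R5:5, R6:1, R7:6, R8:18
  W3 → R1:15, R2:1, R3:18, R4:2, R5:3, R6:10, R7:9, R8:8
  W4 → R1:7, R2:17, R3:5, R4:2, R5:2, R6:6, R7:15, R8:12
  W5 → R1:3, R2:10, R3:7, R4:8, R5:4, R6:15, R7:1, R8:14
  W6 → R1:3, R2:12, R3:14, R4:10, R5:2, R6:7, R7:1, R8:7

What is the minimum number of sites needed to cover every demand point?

5

Coverage sets (demand points within 5 of each site):
  W1: {R8}
  W2: {R5, R6}
  W3: {R2, R4, R5}
  W4: {R3, R4, R5}
  W5: {R1, R5, R7}
  W6: {R1, R5, R7}
No 4 sites suffice: every size-4 union leaves at least one demand point uncovered.
But {W1, W2, W3, W4, W5} covers everything, so the minimum is 5.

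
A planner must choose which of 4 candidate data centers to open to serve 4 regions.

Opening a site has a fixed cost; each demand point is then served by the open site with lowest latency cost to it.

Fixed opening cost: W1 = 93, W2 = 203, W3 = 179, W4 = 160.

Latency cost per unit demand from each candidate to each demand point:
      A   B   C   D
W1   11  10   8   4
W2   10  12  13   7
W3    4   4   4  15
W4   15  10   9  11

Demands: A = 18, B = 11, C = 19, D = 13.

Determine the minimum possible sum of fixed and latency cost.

Open {W1, W3}: assign each demand point to its cheapest open site.
  A→W3 18×4=72, B→W3 11×4=44, C→W3 19×4=76, D→W1 13×4=52
  latency cost 244, fixed 272 → total 516.
Compare {W3}: latency cost 387 + fixed 179 = 566.
Compare {W1}: latency cost 512 + fixed 93 = 605.
Compare {W2, W3}: latency cost 283 + fixed 382 = 665.
All other subsets cost ≥ 566. Minimum total cost: 516.

516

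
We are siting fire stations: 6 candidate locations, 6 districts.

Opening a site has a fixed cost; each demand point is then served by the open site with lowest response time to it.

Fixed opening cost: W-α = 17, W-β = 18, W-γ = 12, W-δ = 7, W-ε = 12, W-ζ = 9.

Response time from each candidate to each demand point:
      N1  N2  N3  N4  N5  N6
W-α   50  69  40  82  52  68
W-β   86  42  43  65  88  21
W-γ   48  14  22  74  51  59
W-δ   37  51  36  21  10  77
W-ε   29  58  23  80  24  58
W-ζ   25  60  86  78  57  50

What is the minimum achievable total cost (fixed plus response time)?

159

Open {W-β, W-γ, W-δ, W-ζ}: assign each demand point to its cheapest open site.
  N1→W-ζ 25, N2→W-γ 14, N3→W-γ 22, N4→W-δ 21, N5→W-δ 10, N6→W-β 21
  response time 113, fixed 46 → total 159.
Compare {W-β, W-γ, W-δ}: response time 125 + fixed 37 = 162.
Compare {W-β, W-γ, W-δ, W-ε}: response time 117 + fixed 49 = 166.
Compare {W-γ, W-δ, W-ζ}: response time 142 + fixed 28 = 170.
All other subsets cost ≥ 162. Minimum total cost: 159.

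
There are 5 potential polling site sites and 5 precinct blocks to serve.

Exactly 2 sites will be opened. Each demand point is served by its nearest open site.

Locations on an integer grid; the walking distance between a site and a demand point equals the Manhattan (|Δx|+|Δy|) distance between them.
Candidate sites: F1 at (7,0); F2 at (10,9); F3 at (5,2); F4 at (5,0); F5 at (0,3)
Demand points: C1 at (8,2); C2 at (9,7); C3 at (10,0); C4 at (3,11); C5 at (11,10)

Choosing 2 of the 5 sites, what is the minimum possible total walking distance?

20

Open {F1, F2}.
  C1→F1 3, C2→F2 3, C3→F1 3, C4→F2 9, C5→F2 2  ⇒ total 20.
Compare {F2, F3}: total 24.
Compare {F2, F4}: total 24.
No size-2 selection does better; minimum is 20.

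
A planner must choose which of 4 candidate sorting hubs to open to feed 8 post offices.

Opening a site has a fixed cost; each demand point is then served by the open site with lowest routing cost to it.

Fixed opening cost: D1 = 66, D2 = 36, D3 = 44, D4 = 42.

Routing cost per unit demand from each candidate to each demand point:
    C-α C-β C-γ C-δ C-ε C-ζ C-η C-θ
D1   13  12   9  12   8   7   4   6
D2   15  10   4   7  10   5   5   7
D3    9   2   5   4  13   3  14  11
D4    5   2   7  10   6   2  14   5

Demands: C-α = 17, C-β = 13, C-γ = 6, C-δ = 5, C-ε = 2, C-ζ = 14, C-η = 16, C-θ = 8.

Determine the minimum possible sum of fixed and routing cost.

408

Open {D2, D4}: assign each demand point to its cheapest open site.
  C-α→D4 17×5=85, C-β→D4 13×2=26, C-γ→D2 6×4=24, C-δ→D2 5×7=35, C-ε→D4 2×6=12, C-ζ→D4 14×2=28, C-η→D2 16×5=80, C-θ→D4 8×5=40
  routing cost 330, fixed 78 → total 408.
Compare {D2, D3, D4}: routing cost 315 + fixed 122 = 437.
Compare {D1, D4}: routing cost 347 + fixed 108 = 455.
Compare {D1, D3, D4}: routing cost 305 + fixed 152 = 457.
All other subsets cost ≥ 437. Minimum total cost: 408.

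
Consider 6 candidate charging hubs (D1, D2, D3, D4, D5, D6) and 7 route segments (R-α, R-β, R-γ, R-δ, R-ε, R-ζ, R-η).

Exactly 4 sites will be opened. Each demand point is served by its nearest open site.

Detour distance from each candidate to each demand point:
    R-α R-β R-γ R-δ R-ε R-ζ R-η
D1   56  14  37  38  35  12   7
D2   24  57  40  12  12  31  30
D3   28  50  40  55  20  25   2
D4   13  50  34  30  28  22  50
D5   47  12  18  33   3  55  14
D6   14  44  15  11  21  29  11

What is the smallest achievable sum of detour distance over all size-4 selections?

Open {D1, D3, D5, D6}.
  R-α→D6 14, R-β→D5 12, R-γ→D6 15, R-δ→D6 11, R-ε→D5 3, R-ζ→D1 12, R-η→D3 2  ⇒ total 69.
Compare {D1, D4, D5, D6}: total 73.
Compare {D1, D2, D5, D6}: total 74.
No size-4 selection does better; minimum is 69.

69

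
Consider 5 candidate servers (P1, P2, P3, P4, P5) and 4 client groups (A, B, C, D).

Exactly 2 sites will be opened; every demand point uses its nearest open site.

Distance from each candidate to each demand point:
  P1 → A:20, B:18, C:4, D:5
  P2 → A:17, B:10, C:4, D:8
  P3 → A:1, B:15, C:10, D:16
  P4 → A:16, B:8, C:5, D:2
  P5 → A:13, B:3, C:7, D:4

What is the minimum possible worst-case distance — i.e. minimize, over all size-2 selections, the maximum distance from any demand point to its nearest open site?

7

Open {P3, P5}.
  Farthest demand point is C at distance 7 (to P5); all others are ≤ 7.
With {P3, P4} the worst case is 8.
With {P2, P3} the worst case is 10.
No size-2 selection achieves below 7.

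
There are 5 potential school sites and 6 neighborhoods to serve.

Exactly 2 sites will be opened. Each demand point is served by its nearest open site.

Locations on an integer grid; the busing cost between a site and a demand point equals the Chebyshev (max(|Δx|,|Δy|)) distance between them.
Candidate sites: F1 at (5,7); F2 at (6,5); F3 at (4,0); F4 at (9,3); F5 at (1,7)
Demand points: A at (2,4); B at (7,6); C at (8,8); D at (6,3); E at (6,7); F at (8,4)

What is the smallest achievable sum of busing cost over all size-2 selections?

Open {F1, F2}.
  A→F1 3, B→F2 1, C→F1 3, D→F2 2, E→F1 1, F→F2 2  ⇒ total 12.
Compare {F1, F4}: total 13.
Compare {F2, F4}: total 13.
No size-2 selection does better; minimum is 12.

12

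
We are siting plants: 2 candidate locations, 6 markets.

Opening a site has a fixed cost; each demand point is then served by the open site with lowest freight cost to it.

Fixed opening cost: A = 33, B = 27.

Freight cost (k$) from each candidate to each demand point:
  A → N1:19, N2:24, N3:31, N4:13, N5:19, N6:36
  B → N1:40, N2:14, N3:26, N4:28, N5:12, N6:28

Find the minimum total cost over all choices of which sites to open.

172

Open {A, B}: assign each demand point to its cheapest open site.
  N1→A 19, N2→B 14, N3→B 26, N4→A 13, N5→B 12, N6→B 28
  freight cost 112, fixed 60 → total 172.
Compare {A}: freight cost 142 + fixed 33 = 175.
Compare {B}: freight cost 148 + fixed 27 = 175.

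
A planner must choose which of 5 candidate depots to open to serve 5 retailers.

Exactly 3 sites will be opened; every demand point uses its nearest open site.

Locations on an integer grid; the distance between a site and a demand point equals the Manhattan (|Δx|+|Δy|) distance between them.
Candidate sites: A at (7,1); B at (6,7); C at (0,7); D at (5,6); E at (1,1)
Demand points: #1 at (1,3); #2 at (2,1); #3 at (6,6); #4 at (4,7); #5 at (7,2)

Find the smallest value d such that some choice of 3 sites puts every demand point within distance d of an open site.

2

Open {A, B, E}.
  Farthest demand point is #1 at distance 2 (to E); all others are ≤ 2.
With {A, D, E} the worst case is 2.
With {A, B, C} the worst case is 5.
No size-3 selection achieves below 2.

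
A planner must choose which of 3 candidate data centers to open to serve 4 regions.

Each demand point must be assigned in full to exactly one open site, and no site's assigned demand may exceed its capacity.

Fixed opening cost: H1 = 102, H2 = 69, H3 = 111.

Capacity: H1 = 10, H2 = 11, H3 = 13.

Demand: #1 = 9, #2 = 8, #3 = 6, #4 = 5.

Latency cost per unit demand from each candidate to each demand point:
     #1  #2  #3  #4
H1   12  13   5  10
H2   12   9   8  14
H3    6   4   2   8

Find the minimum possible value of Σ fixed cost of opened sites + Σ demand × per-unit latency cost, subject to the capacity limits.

492

Open {H1, H2, H3}; cheapest assignment that respects the capacities:
  H1 (cap 10, load 6): #3 — cost 6×5 = 30
  H2 (cap 11, load 9): #1 — cost 9×12 = 108
  H3 (cap 13, load 13): #2, #4 — cost 8×4 + 5×8 = 72
  Shipping 210, fixed 282 → total 492.
  Any other capacity-feasible assignment to {H1, H2, H3} ships for at least 210.
Total demand is 28 and no other set of sites has combined capacity ≥ 28, so {H1, H2, H3} is the only feasible choice of open sites. Minimum: 492.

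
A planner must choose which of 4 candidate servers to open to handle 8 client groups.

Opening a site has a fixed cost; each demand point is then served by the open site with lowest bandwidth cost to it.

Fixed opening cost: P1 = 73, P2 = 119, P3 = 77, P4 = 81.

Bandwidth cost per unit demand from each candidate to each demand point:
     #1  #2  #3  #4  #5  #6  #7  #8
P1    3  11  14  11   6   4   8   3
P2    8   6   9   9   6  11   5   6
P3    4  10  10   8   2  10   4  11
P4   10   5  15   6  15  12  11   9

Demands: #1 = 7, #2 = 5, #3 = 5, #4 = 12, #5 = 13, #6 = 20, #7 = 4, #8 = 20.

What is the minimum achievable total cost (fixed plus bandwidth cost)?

549

Open {P1, P3}: assign each demand point to its cheapest open site.
  #1→P1 7×3=21, #2→P3 5×10=50, #3→P3 5×10=50, #4→P3 12×8=96, #5→P3 13×2=26, #6→P1 20×4=80, #7→P3 4×4=16, #8→P1 20×3=60
  bandwidth cost 399, fixed 150 → total 549.
Compare {P1, P3, P4}: bandwidth cost 350 + fixed 231 = 581.
Compare {P1, P4}: bandwidth cost 438 + fixed 154 = 592.
Compare {P1}: bandwidth cost 528 + fixed 73 = 601.
All other subsets cost ≥ 581. Minimum total cost: 549.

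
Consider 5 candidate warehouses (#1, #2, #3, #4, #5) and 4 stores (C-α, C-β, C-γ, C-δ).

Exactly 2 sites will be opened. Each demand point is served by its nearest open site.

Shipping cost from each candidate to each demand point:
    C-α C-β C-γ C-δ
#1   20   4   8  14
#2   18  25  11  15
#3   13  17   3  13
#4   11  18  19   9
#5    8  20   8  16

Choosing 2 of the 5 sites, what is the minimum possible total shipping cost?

Open {#1, #4}.
  C-α→#4 11, C-β→#1 4, C-γ→#1 8, C-δ→#4 9  ⇒ total 32.
Compare {#1, #3}: total 33.
Compare {#1, #5}: total 34.
No size-2 selection does better; minimum is 32.

32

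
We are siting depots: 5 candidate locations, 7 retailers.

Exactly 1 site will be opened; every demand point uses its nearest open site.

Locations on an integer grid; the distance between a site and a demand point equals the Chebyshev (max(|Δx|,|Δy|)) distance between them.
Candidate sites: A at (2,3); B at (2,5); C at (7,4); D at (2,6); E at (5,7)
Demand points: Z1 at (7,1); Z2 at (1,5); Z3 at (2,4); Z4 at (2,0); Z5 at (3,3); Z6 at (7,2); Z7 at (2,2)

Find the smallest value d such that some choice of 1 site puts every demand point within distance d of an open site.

5

Open {A}.
  Farthest demand point is Z1 at distance 5 (to A); all others are ≤ 5.
With {B} the worst case is 5.
With {C} the worst case is 6.
No size-1 selection achieves below 5.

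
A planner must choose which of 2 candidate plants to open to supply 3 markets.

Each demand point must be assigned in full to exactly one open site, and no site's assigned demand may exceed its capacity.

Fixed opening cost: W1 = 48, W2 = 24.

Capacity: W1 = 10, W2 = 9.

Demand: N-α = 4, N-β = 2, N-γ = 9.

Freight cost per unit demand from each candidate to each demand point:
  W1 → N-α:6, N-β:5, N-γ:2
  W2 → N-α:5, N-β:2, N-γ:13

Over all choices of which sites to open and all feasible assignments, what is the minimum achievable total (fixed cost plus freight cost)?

114

Open {W1, W2}; cheapest assignment that respects the capacities:
  W1 (cap 10, load 9): N-γ — cost 9×2 = 18
  W2 (cap 9, load 6): N-α, N-β — cost 4×5 + 2×2 = 24
  Shipping 42, fixed 72 → total 114.
  Any other capacity-feasible assignment to {W1, W2} ships for at least 42.
Total demand is 15 and no other set of sites has combined capacity ≥ 15, so {W1, W2} is the only feasible choice of open sites. Minimum: 114.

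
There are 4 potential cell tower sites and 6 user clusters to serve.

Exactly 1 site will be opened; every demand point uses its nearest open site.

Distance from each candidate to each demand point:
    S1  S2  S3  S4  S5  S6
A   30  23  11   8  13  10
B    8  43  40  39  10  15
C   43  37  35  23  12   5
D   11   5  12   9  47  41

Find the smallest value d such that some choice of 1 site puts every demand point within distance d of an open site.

Open {A}.
  Farthest demand point is S1 at distance 30 (to A); all others are ≤ 30.
With {B} the worst case is 43.
With {C} the worst case is 43.
No size-1 selection achieves below 30.

30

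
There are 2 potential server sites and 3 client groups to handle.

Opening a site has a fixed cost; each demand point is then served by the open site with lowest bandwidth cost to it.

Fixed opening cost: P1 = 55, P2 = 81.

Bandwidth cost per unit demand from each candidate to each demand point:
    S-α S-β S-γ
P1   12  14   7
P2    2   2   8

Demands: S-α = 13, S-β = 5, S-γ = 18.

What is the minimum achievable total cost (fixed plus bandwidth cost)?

Open {P2}: assign each demand point to its cheapest open site.
  S-α→P2 13×2=26, S-β→P2 5×2=10, S-γ→P2 18×8=144
  bandwidth cost 180, fixed 81 → total 261.
Compare {P1, P2}: bandwidth cost 162 + fixed 136 = 298.
Compare {P1}: bandwidth cost 352 + fixed 55 = 407.

261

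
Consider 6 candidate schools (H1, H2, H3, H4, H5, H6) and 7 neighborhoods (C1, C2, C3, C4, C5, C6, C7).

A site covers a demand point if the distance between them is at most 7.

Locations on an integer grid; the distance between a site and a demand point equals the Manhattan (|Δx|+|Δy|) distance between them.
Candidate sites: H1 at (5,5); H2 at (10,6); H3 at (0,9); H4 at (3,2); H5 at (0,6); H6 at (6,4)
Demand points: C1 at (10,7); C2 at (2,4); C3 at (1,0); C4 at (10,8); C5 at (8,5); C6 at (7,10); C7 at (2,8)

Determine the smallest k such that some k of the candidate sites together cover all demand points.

Coverage sets (demand points within 7 of each site):
  H1: {C1, C2, C5, C6, C7}
  H2: {C1, C4, C5, C6}
  H3: {C2, C7}
  H4: {C2, C3, C7}
  H5: {C2, C3, C7}
  H6: {C1, C2, C5, C6}
No single site covers all 7 demand points.
But {H2, H4} covers everything, so the minimum is 2.

2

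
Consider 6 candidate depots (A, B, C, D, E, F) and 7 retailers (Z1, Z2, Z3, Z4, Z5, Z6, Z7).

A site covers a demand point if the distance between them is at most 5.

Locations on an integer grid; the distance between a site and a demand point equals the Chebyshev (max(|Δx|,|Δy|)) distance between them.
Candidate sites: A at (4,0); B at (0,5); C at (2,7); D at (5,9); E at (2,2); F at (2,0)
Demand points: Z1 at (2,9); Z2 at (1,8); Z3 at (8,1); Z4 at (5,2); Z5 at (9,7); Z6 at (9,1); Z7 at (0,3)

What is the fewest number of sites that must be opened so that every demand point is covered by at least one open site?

Coverage sets (demand points within 5 of each site):
  A: {Z3, Z4, Z6, Z7}
  B: {Z1, Z2, Z4, Z7}
  C: {Z1, Z2, Z4, Z7}
  D: {Z1, Z2, Z5}
  E: {Z4, Z7}
  F: {Z4, Z7}
No single site covers all 7 demand points.
But {A, D} covers everything, so the minimum is 2.

2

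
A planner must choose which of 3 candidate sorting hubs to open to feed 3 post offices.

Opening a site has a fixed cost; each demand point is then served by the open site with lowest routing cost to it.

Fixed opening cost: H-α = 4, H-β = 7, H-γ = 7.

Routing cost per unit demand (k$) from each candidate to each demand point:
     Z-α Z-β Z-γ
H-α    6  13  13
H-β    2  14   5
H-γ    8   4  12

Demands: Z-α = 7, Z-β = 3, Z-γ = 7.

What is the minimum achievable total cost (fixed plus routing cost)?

Open {H-β, H-γ}: assign each demand point to its cheapest open site.
  Z-α→H-β 7×2=14, Z-β→H-γ 3×4=12, Z-γ→H-β 7×5=35
  routing cost 61, fixed 14 → total 75.
Compare {H-α, H-β, H-γ}: routing cost 61 + fixed 18 = 79.
Compare {H-β}: routing cost 91 + fixed 7 = 98.
Compare {H-α, H-β}: routing cost 88 + fixed 11 = 99.
All other subsets cost ≥ 79. Minimum total cost: 75.

75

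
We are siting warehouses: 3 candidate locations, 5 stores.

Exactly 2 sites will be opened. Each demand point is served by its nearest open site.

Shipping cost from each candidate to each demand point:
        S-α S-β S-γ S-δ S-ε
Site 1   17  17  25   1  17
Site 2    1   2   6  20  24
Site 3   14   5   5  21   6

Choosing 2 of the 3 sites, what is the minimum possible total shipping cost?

Open {Site 1, Site 2}.
  S-α→Site 2 1, S-β→Site 2 2, S-γ→Site 2 6, S-δ→Site 1 1, S-ε→Site 1 17  ⇒ total 27.
Compare {Site 1, Site 3}: total 31.
Compare {Site 2, Site 3}: total 34.

27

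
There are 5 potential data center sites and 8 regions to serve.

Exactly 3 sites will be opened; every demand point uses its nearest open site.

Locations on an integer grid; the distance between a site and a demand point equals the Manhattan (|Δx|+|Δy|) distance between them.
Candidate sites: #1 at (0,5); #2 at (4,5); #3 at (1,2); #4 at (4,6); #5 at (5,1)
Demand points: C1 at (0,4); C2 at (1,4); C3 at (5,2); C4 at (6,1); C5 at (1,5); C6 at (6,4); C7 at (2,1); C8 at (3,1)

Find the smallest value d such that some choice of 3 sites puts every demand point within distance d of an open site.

Open {#1, #2, #5}.
  Farthest demand point is C6 at distance 3 (to #2); all others are ≤ 3.
With {#2, #3, #5} the worst case is 3.
With {#1, #3, #5} the worst case is 4.
No size-3 selection achieves below 3.

3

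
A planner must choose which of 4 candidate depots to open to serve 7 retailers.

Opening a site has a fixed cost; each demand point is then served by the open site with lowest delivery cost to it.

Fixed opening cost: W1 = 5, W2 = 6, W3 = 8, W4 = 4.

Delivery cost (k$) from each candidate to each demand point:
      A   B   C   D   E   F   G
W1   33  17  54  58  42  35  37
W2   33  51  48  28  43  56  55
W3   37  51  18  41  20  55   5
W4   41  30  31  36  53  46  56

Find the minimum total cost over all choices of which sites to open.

175

Open {W1, W2, W3}: assign each demand point to its cheapest open site.
  A→W1 33, B→W1 17, C→W3 18, D→W2 28, E→W3 20, F→W1 35, G→W3 5
  delivery cost 156, fixed 19 → total 175.
Compare {W1, W2, W3, W4}: delivery cost 156 + fixed 23 = 179.
Compare {W1, W3, W4}: delivery cost 164 + fixed 17 = 181.
Compare {W1, W3}: delivery cost 169 + fixed 13 = 182.
All other subsets cost ≥ 179. Minimum total cost: 175.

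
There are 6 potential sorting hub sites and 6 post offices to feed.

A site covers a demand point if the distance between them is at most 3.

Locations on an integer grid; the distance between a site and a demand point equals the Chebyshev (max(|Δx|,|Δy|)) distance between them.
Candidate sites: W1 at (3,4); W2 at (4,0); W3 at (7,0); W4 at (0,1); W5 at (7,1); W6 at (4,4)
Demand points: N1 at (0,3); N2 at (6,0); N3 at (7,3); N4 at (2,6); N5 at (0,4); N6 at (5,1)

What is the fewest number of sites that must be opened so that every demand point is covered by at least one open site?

2

Coverage sets (demand points within 3 of each site):
  W1: {N1, N4, N5, N6}
  W2: {N2, N3, N6}
  W3: {N2, N3, N6}
  W4: {N1, N5}
  W5: {N2, N3, N6}
  W6: {N3, N4, N6}
No single site covers all 6 demand points.
But {W1, W2} covers everything, so the minimum is 2.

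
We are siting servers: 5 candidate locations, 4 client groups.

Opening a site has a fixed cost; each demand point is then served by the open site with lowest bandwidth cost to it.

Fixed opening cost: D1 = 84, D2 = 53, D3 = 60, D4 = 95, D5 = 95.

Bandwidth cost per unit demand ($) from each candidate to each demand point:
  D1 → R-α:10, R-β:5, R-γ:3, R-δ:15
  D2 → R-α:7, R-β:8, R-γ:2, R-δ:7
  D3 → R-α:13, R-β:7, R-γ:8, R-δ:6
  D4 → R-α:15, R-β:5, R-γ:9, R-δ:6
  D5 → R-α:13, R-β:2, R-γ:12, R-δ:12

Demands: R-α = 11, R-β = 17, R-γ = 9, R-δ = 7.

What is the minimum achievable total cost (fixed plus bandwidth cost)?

Open {D2, D5}: assign each demand point to its cheapest open site.
  R-α→D2 11×7=77, R-β→D5 17×2=34, R-γ→D2 9×2=18, R-δ→D2 7×7=49
  bandwidth cost 178, fixed 148 → total 326.
Compare {D2}: bandwidth cost 280 + fixed 53 = 333.
Compare {D1, D2}: bandwidth cost 229 + fixed 137 = 366.
Compare {D2, D3}: bandwidth cost 256 + fixed 113 = 369.
All other subsets cost ≥ 333. Minimum total cost: 326.

326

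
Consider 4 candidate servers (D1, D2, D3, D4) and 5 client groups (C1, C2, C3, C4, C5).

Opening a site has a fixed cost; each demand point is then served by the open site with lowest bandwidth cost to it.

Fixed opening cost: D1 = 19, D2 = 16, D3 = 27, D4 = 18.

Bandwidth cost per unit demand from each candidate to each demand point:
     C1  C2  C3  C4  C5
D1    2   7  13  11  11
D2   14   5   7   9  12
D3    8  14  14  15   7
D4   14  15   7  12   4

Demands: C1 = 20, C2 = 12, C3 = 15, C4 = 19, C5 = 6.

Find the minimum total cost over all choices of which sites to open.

453

Open {D1, D2, D4}: assign each demand point to its cheapest open site.
  C1→D1 20×2=40, C2→D2 12×5=60, C3→D2 15×7=105, C4→D2 19×9=171, C5→D4 6×4=24
  bandwidth cost 400, fixed 53 → total 453.
Compare {D1, D2}: bandwidth cost 442 + fixed 35 = 477.
Compare {D1, D2, D3}: bandwidth cost 418 + fixed 62 = 480.
Compare {D1, D2, D3, D4}: bandwidth cost 400 + fixed 80 = 480.
All other subsets cost ≥ 477. Minimum total cost: 453.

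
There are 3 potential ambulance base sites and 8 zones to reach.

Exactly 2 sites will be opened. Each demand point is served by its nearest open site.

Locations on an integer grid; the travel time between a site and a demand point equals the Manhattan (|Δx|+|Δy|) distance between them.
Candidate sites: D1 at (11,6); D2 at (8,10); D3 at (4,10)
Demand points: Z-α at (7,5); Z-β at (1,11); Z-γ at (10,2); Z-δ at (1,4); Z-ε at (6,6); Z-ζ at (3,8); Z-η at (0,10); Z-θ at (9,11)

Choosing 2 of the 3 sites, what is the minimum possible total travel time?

Open {D1, D3}.
  Z-α→D1 5, Z-β→D3 4, Z-γ→D1 5, Z-δ→D3 9, Z-ε→D1 5, Z-ζ→D3 3, Z-η→D3 4, Z-θ→D3 6  ⇒ total 41.
Compare {D2, D3}: total 44.
Compare {D1, D2}: total 52.

41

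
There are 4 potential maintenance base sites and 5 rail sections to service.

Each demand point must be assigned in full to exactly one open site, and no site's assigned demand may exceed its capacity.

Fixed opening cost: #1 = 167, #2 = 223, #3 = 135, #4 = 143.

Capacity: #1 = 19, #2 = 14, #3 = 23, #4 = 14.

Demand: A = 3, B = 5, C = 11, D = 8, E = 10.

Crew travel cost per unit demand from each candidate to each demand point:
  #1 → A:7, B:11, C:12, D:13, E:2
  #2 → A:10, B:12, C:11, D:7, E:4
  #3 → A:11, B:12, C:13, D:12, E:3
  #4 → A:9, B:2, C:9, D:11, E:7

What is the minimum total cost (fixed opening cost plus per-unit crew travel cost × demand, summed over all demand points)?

Open {#3, #4}; cheapest assignment that respects the capacities:
  #3 (cap 23, load 23): B, D, E — cost 5×12 + 8×12 + 10×3 = 186
  #4 (cap 14, load 14): A, C — cost 3×9 + 11×9 = 126
  Shipping 312, fixed 278 → total 590.
  Any other capacity-feasible assignment to {#3, #4} ships for at least 312.
Compare {#1, #3}: its best feasible assignment gives total 636.
Compare {#2, #3}: its best feasible assignment gives total 695.
Every other set of open sites that can feasibly serve all demand totals ≥ 636 even under its best assignment. Minimum: 590.

590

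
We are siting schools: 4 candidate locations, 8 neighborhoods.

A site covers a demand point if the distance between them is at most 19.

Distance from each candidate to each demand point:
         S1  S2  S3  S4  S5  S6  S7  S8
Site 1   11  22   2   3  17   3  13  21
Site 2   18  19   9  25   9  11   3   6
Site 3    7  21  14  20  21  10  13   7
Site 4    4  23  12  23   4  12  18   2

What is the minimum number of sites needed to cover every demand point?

Coverage sets (demand points within 19 of each site):
  Site 1: {S1, S3, S4, S5, S6, S7}
  Site 2: {S1, S2, S3, S5, S6, S7, S8}
  Site 3: {S1, S3, S6, S7, S8}
  Site 4: {S1, S3, S5, S6, S7, S8}
No single site covers all 8 demand points.
But {Site 1, Site 2} covers everything, so the minimum is 2.

2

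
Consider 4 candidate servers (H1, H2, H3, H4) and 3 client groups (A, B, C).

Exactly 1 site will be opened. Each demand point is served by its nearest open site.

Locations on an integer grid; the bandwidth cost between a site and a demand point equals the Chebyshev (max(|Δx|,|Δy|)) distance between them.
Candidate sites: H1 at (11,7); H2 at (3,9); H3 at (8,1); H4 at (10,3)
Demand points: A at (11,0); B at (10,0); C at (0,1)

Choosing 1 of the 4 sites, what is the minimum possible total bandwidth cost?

13

Open {H3}.
  A→H3 3, B→H3 2, C→H3 8  ⇒ total 13.
Compare {H4}: total 16.
Compare {H1}: total 25.
No size-1 selection does better; minimum is 13.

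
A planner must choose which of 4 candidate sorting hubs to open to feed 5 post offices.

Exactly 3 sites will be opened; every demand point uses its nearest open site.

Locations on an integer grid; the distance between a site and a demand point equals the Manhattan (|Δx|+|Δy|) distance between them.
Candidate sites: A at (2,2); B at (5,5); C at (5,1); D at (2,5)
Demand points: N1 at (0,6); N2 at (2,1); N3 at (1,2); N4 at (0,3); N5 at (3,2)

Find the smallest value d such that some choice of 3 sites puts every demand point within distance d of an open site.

Open {A, B, D}.
  Farthest demand point is N1 at distance 3 (to D); all others are ≤ 3.
With {A, C, D} the worst case is 3.
With {B, C, D} the worst case is 4.
No size-3 selection achieves below 3.

3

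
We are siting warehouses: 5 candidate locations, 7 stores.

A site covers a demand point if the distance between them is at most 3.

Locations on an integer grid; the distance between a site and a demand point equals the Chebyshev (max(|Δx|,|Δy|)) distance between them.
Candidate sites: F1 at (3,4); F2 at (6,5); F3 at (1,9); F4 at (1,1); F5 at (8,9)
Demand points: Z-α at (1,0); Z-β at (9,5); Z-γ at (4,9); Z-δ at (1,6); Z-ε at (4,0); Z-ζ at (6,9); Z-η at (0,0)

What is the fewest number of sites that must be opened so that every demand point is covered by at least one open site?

4

Coverage sets (demand points within 3 of each site):
  F1: {Z-δ}
  F2: {Z-β}
  F3: {Z-γ, Z-δ}
  F4: {Z-α, Z-ε, Z-η}
  F5: {Z-ζ}
No 3 sites suffice: every size-3 union leaves at least one demand point uncovered.
But {F2, F3, F4, F5} covers everything, so the minimum is 4.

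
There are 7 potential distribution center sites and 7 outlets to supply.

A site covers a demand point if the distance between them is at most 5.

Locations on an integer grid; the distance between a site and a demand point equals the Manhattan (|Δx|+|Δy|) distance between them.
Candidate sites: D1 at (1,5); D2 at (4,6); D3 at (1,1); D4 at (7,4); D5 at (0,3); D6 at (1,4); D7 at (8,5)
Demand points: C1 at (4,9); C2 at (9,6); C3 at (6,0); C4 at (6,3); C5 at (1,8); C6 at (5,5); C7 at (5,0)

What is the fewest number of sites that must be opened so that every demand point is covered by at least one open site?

3

Coverage sets (demand points within 5 of each site):
  D1: {C5, C6}
  D2: {C1, C2, C4, C5, C6}
  D3: {C7}
  D4: {C2, C3, C4, C6}
  D5: {}
  D6: {C5, C6}
  D7: {C2, C4, C6}
No 2 sites suffice: every size-2 union leaves at least one demand point uncovered.
But {D2, D3, D4} covers everything, so the minimum is 3.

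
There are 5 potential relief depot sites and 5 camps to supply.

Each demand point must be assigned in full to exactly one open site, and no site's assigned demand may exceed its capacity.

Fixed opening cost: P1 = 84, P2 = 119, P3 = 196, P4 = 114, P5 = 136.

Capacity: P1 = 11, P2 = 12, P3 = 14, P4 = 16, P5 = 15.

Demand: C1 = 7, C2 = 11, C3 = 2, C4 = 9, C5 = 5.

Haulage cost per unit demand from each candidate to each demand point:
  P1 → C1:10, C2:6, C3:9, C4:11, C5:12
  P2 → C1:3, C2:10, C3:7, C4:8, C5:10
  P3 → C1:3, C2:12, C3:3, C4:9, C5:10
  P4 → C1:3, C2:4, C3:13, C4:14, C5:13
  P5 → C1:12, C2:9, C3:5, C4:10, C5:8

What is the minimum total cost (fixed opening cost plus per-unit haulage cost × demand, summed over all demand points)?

Open {P1, P2, P4}; cheapest assignment that respects the capacities:
  P1 (cap 11, load 11): C3, C4 — cost 2×9 + 9×11 = 117
  P2 (cap 12, load 12): C1, C5 — cost 7×3 + 5×10 = 71
  P4 (cap 16, load 11): C2 — cost 11×4 = 44
  Shipping 232, fixed 317 → total 549.
  Any other capacity-feasible assignment to {P1, P2, P4} ships for at least 232.
Compare {P1, P2, P5}: its best feasible assignment gives total 570.
Compare {P1, P4, P5}: its best feasible assignment gives total 577.
Every other set of open sites that can feasibly serve all demand totals ≥ 570 even under its best assignment. Minimum: 549.

549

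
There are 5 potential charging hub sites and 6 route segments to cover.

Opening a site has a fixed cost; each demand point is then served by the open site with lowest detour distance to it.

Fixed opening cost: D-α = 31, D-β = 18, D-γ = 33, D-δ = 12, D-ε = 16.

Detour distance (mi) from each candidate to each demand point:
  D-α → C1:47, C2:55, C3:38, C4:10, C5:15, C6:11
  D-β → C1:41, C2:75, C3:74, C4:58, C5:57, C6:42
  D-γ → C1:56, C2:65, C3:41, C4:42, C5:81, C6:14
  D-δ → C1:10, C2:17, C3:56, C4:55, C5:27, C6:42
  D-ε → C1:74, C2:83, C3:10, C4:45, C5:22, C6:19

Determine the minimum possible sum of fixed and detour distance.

Open {D-α, D-δ, D-ε}: assign each demand point to its cheapest open site.
  C1→D-δ 10, C2→D-δ 17, C3→D-ε 10, C4→D-α 10, C5→D-α 15, C6→D-α 11
  detour distance 73, fixed 59 → total 132.
Compare {D-α, D-δ}: detour distance 101 + fixed 43 = 144.
Compare {D-α, D-β, D-δ, D-ε}: detour distance 73 + fixed 77 = 150.
Compare {D-δ, D-ε}: detour distance 123 + fixed 28 = 151.
All other subsets cost ≥ 144. Minimum total cost: 132.

132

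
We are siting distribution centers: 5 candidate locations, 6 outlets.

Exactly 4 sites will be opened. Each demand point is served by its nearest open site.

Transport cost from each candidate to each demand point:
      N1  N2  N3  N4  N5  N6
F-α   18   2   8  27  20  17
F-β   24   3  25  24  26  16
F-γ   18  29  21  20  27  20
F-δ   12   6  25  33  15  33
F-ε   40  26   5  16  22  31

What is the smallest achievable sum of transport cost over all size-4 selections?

66

Open {F-α, F-β, F-δ, F-ε}.
  N1→F-δ 12, N2→F-α 2, N3→F-ε 5, N4→F-ε 16, N5→F-δ 15, N6→F-β 16  ⇒ total 66.
Compare {F-α, F-γ, F-δ, F-ε}: total 67.
Compare {F-β, F-γ, F-δ, F-ε}: total 67.
No size-4 selection does better; minimum is 66.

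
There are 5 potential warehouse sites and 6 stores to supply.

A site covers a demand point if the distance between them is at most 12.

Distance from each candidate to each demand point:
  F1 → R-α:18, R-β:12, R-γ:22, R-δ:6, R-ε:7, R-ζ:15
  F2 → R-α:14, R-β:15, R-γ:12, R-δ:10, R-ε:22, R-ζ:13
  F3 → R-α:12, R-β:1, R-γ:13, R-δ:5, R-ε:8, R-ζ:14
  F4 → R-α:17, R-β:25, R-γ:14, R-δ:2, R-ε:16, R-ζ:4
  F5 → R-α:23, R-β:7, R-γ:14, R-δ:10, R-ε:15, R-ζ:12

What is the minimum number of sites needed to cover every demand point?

3

Coverage sets (demand points within 12 of each site):
  F1: {R-β, R-δ, R-ε}
  F2: {R-γ, R-δ}
  F3: {R-α, R-β, R-δ, R-ε}
  F4: {R-δ, R-ζ}
  F5: {R-β, R-δ, R-ζ}
No 2 sites suffice: every size-2 union leaves at least one demand point uncovered.
But {F2, F3, F4} covers everything, so the minimum is 3.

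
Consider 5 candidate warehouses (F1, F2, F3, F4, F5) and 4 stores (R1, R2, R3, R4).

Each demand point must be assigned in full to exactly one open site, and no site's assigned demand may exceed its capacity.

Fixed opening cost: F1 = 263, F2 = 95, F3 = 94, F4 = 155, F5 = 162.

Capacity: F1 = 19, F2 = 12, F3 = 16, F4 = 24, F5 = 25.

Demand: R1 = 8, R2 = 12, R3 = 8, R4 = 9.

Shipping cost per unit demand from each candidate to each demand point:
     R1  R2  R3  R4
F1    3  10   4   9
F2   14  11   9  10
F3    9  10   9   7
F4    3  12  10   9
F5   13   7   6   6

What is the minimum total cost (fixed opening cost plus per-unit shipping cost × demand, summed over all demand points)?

Open {F3, F5}; cheapest assignment that respects the capacities:
  F3 (cap 16, load 16): R1, R3 — cost 8×9 + 8×9 = 144
  F5 (cap 25, load 21): R2, R4 — cost 12×7 + 9×6 = 138
  Shipping 282, fixed 256 → total 538.
  Any other capacity-feasible assignment to {F3, F5} ships for at least 282.
Compare {F4, F5}: its best feasible assignment gives total 554.
Compare {F2, F5}: its best feasible assignment gives total 595.
Every other set of open sites that can feasibly serve all demand totals ≥ 554 even under its best assignment. Minimum: 538.

538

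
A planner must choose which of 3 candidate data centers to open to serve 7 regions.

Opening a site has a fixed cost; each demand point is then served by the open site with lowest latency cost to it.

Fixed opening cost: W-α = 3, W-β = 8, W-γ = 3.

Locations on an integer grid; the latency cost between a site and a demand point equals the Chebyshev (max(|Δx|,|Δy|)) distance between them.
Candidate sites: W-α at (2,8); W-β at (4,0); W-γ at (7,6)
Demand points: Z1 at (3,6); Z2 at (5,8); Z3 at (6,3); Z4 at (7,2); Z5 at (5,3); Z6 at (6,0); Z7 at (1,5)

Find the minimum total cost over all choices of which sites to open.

29

Open {W-α, W-γ}: assign each demand point to its cheapest open site.
  Z1→W-α 2, Z2→W-γ 2, Z3→W-γ 3, Z4→W-γ 4, Z5→W-γ 3, Z6→W-γ 6, Z7→W-α 3
  latency cost 23, fixed 6 → total 29.
Compare {W-α, W-β}: latency cost 19 + fixed 11 = 30.
Compare {W-γ}: latency cost 28 + fixed 3 = 31.
Compare {W-α, W-β, W-γ}: latency cost 18 + fixed 14 = 32.
All other subsets cost ≥ 30. Minimum total cost: 29.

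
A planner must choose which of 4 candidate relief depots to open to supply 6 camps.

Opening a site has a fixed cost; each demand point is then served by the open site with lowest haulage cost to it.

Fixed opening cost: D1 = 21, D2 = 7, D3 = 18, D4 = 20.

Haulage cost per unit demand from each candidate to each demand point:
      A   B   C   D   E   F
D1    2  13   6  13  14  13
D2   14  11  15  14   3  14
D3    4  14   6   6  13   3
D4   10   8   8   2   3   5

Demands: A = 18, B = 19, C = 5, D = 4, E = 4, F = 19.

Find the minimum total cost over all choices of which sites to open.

Open {D1, D3, D4}: assign each demand point to its cheapest open site.
  A→D1 18×2=36, B→D4 19×8=152, C→D1 5×6=30, D→D4 4×2=8, E→D4 4×3=12, F→D3 19×3=57
  haulage cost 295, fixed 59 → total 354.
Compare {D1, D2, D3, D4}: haulage cost 295 + fixed 66 = 361.
Compare {D3, D4}: haulage cost 331 + fixed 38 = 369.
Compare {D1, D4}: haulage cost 333 + fixed 41 = 374.
All other subsets cost ≥ 361. Minimum total cost: 354.

354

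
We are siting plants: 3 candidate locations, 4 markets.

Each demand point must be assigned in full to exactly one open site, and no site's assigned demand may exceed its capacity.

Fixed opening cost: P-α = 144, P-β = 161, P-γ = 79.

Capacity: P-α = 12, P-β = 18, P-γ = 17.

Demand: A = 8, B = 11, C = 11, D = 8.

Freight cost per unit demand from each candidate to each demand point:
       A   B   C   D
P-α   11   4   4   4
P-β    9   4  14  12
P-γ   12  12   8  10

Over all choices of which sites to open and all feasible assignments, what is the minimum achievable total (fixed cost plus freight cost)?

648

Open {P-α, P-β, P-γ}; cheapest assignment that respects the capacities:
  P-α (cap 12, load 11): C — cost 11×4 = 44
  P-β (cap 18, load 11): B — cost 11×4 = 44
  P-γ (cap 17, load 16): A, D — cost 8×12 + 8×10 = 176
  Shipping 264, fixed 384 → total 648.
  Any other capacity-feasible assignment to {P-α, P-β, P-γ} ships for at least 264.
Total demand is 38 and no other set of sites has combined capacity ≥ 38, so {P-α, P-β, P-γ} is the only feasible choice of open sites. Minimum: 648.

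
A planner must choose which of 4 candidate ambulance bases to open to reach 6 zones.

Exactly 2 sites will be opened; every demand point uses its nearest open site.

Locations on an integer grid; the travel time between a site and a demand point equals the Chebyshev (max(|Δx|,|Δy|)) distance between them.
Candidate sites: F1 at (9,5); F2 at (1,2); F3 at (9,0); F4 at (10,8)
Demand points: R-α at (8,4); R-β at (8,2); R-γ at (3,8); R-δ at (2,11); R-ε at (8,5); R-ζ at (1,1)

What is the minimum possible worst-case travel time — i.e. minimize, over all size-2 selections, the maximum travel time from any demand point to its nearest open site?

Open {F1, F2}.
  Farthest demand point is R-δ at travel time 7 (to F1); all others are ≤ 7.
With {F1, F3} the worst case is 8.
With {F1, F4} the worst case is 8.
No size-2 selection achieves below 7.

7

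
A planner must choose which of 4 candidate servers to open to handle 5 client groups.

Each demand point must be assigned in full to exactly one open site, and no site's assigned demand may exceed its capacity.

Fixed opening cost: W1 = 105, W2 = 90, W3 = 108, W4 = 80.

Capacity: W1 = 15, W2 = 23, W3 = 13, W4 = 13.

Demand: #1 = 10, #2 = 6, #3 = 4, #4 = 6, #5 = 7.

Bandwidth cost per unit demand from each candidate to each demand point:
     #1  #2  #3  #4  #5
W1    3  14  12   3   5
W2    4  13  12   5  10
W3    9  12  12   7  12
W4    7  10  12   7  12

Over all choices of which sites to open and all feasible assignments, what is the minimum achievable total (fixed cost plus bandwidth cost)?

414

Open {W1, W2}; cheapest assignment that respects the capacities:
  W1 (cap 15, load 13): #4, #5 — cost 6×3 + 7×5 = 53
  W2 (cap 23, load 20): #1, #2, #3 — cost 10×4 + 6×13 + 4×12 = 166
  Shipping 219, fixed 195 → total 414.
  Any other capacity-feasible assignment to {W1, W2} ships for at least 219.
Compare {W2, W4}: its best feasible assignment gives total 418.
Compare {W2, W3}: its best feasible assignment gives total 458.
Every other set of open sites that can feasibly serve all demand totals ≥ 418 even under its best assignment. Minimum: 414.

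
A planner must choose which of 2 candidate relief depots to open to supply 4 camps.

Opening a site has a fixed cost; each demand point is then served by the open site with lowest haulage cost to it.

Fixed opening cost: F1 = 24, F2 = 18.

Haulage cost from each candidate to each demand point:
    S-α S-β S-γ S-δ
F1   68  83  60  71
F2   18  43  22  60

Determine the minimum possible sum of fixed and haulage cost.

Open {F2}: assign each demand point to its cheapest open site.
  S-α→F2 18, S-β→F2 43, S-γ→F2 22, S-δ→F2 60
  haulage cost 143, fixed 18 → total 161.
Compare {F1, F2}: haulage cost 143 + fixed 42 = 185.
Compare {F1}: haulage cost 282 + fixed 24 = 306.

161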